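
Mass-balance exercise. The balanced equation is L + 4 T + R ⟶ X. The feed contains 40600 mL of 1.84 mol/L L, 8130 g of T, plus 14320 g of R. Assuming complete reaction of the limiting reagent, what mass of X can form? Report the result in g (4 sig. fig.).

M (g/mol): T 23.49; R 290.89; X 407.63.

n(L) = 1.84 × 40600/1000 = 74.70 mol
n(T) = 8130 / 23.49 = 346.1 mol
n(R) = 14320 / 290.89 = 49.23 mol
n/ν for L = 74.70/1 = 74.70
n/ν for T = 346.1/4 = 86.53
n/ν for R = 49.23/1 = 49.23
Smallest n/ν is R → limiting reagent.
n(X) = (1/1) × 49.23 = 49.23 mol
mass = 49.23 × 407.63 = 20070 g

20070 g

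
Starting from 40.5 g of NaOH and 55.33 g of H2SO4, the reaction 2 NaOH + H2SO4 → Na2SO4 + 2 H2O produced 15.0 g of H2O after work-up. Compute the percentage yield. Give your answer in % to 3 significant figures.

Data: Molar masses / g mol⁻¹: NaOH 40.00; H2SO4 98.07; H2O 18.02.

n(NaOH) = 40.50 / 40.00 = 1.013 mol
n(H2SO4) = 55.33 / 98.07 = 0.5642 mol
n/ν → NaOH: 0.5065, H2SO4: 0.5642; NaOH is limiting.
theoretical n(H2O) = (2/2) × 1.013 = 1.013 mol → 18.25 g
% yield = 15.0 / 18.25 × 100 = 82.19 %

82.2 %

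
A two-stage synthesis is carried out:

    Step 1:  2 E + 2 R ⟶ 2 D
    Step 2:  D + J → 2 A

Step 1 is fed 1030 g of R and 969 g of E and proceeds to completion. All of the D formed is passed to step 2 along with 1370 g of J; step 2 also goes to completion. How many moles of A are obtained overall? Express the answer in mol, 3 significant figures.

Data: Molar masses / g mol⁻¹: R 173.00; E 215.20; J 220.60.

Step 1:
n(R) = 1030 / 173.00 = 5.954 mol
n(E) = 969.0 / 215.20 = 4.503 mol
n/ν for R = 5.954/2 = 2.977
n/ν for E = 4.503/2 = 2.252
Smallest n/ν is E → limiting reagent.
n(D) produced = (2/2) × 4.503 = 4.503 mol
Step 2:
n(D) available = 4.503 mol
n(J) = 1370 / 220.60 = 6.210 mol
n/ν for D = 4.503/1 = 4.503
n/ν for J = 6.210/1 = 6.210
Smallest n/ν is D → limiting reagent.
n(A) = (2/1) × 4.503 = 9.006 mol

9.01 mol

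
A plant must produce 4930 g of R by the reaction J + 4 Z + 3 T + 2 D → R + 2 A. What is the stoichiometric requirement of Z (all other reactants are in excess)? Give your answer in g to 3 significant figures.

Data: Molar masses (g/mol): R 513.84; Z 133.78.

5130 g

n(R) = 4930 / 513.84 = 9.594 mol
n(Z) = (4/1) × 9.594 = 38.38 mol
mass = 38.38 × 133.78 = 5134 g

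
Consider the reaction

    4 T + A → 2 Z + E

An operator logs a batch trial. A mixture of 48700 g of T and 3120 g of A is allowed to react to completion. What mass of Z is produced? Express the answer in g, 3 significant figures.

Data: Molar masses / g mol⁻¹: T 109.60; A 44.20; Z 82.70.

n(T) = 48700 / 109.60 = 444.3 mol
n(A) = 3120 / 44.20 = 70.59 mol
n/ν for T = 444.3/4 = 111.1
n/ν for A = 70.59/1 = 70.59
Smallest n/ν is A → limiting reagent.
n(Z) = (2/1) × 70.59 = 141.2 mol
mass = 141.2 × 82.70 = 11680 g

11700 g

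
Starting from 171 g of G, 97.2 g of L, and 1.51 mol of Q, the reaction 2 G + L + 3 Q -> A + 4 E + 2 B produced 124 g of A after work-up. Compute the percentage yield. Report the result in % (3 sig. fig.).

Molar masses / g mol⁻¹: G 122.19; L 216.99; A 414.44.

n(G) = 171.0 / 122.19 = 1.399 mol
n(L) = 97.20 / 216.99 = 0.4479 mol
n(Q) = 1.510 mol
n/ν for G = 1.399/2 = 0.6995
n/ν for L = 0.4479/1 = 0.4479
n/ν for Q = 1.510/3 = 0.5033
Smallest n/ν is L → limiting reagent.
theoretical n(A) = (1/1) × 0.4479 = 0.4479 mol → 185.6 g
% yield = 124 / 185.6 × 100 = 66.81 %

66.8 %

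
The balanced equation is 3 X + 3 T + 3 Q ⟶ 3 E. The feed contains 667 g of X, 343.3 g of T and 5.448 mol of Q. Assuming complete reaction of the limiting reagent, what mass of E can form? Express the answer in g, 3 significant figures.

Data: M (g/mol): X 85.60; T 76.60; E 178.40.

800 g

n(X) = 667.0 / 85.60 = 7.792 mol
n(T) = 343.3 / 76.60 = 4.482 mol
n(Q) = 5.448 mol
n/ν → X: 2.597, T: 1.494, Q: 1.816; T is limiting.
n(E) = (3/3) × 4.482 = 4.482 mol
mass = 4.482 × 178.40 = 799.6 g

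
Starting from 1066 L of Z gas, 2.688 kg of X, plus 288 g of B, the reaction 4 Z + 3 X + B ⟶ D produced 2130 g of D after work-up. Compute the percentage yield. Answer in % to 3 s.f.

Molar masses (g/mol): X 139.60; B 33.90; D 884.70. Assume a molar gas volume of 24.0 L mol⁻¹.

37.5 %

n(Z) = 1066 / 24.0 = 44.42 mol
n(X) = 2.688×1000 / 139.60 = 19.26 mol
n(B) = 288.0 / 33.90 = 8.496 mol
n/ν → Z: 11.11, X: 6.420, B: 8.496; X is limiting.
theoretical n(D) = (1/3) × 19.26 = 6.420 mol → 5680 g
% yield = 2130 / 5680 × 100 = 37.50 %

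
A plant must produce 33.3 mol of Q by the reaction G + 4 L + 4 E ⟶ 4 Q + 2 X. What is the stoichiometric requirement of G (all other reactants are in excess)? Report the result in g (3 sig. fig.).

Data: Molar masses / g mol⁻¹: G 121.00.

1010 g

n(Q) = 33.30 mol
n(G) = (1/4) × 33.30 = 8.325 mol
mass = 8.325 × 121.00 = 1007 g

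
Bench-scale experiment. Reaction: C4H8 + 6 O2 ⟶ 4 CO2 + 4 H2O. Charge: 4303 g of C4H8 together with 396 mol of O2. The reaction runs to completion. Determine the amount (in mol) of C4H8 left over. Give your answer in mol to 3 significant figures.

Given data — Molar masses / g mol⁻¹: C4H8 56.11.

n(C4H8) = 4303 / 56.11 = 76.69 mol
n(O2) = 396.0 mol
n/ν for C4H8 = 76.69/1 = 76.69
n/ν for O2 = 396.0/6 = 66.00
Smallest n/ν is O2 → limiting reagent.
C4H8 consumed = (1/6) × 396.0 = 66.00 mol
C4H8 remaining = 76.69 − 66.00 = 10.69 mol

10.7 mol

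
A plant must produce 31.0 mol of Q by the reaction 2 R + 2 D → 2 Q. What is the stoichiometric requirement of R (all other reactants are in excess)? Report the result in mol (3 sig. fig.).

n(Q) = 31.00 mol
n(R) = (2/2) × 31.00 = 31.00 mol

31.0 mol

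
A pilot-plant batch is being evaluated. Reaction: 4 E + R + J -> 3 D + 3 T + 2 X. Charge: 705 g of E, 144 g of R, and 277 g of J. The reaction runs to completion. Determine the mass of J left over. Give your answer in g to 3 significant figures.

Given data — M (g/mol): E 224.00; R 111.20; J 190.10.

127 g

n(E) = 705.0 / 224.00 = 3.147 mol
n(R) = 144.0 / 111.20 = 1.295 mol
n(J) = 277.0 / 190.10 = 1.457 mol
n/ν for E = 3.147/4 = 0.7868
n/ν for R = 1.295/1 = 1.295
n/ν for J = 1.457/1 = 1.457
Smallest n/ν is E → limiting reagent.
J consumed = (1/4) × 3.147 = 0.7868 mol
J remaining = 1.457 − 0.7868 = 0.6702 mol
mass = 0.6702 × 190.10 = 127.4 g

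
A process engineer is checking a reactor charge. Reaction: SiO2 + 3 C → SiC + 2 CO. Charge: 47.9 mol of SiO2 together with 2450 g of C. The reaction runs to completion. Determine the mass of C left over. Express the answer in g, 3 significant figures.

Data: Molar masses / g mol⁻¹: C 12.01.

724 g

n(SiO2) = 47.90 mol
n(C) = 2450 / 12.01 = 204.0 mol
n/ν for SiO2 = 47.90/1 = 47.90
n/ν for C = 204.0/3 = 68.00
Smallest n/ν is SiO2 → limiting reagent.
C consumed = (3/1) × 47.90 = 143.7 mol
C remaining = 204.0 − 143.7 = 60.30 mol
mass = 60.30 × 12.01 = 724.2 g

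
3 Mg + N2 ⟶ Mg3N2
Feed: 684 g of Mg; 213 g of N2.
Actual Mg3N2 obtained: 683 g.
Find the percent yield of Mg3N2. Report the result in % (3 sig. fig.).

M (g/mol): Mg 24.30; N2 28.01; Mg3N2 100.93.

89.0 %

n(Mg) = 684.0 / 24.30 = 28.15 mol
n(N2) = 213.0 / 28.01 = 7.604 mol
n/ν for Mg = 28.15/3 = 9.383
n/ν for N2 = 7.604/1 = 7.604
Smallest n/ν is N2 → limiting reagent.
theoretical n(Mg3N2) = (1/1) × 7.604 = 7.604 mol → 767.5 g
% yield = 683 / 767.5 × 100 = 88.99 %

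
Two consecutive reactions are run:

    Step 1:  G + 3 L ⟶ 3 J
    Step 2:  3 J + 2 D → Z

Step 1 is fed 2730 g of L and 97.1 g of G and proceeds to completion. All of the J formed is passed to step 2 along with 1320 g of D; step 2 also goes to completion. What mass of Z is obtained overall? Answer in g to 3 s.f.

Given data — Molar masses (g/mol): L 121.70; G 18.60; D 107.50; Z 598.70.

3130 g

Step 1:
n(L) = 2730 / 121.70 = 22.43 mol
n(G) = 97.10 / 18.60 = 5.220 mol
n/ν for L = 22.43/3 = 7.477
n/ν for G = 5.220/1 = 5.220
Smallest n/ν is G → limiting reagent.
n(J) produced = (3/1) × 5.220 = 15.66 mol
Step 2:
n(J) available = 15.66 mol
n(D) = 1320 / 107.50 = 12.28 mol
n/ν for J = 15.66/3 = 5.220
n/ν for D = 12.28/2 = 6.140
Smallest n/ν is J → limiting reagent.
n(Z) = (1/3) × 15.66 = 5.220 mol
mass = 5.220 × 598.70 = 3125 g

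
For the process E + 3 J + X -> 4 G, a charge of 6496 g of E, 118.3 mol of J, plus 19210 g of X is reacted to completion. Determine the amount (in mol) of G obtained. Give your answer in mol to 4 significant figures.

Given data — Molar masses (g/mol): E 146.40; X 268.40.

157.7 mol

n(E) = 6496 / 146.40 = 44.37 mol
n(J) = 118.3 mol
n(X) = 19210 / 268.40 = 71.57 mol
n/ν for E = 44.37/1 = 44.37
n/ν for J = 118.3/3 = 39.43
n/ν for X = 71.57/1 = 71.57
Smallest n/ν is J → limiting reagent.
n(G) = (4/3) × 118.3 = 157.7 mol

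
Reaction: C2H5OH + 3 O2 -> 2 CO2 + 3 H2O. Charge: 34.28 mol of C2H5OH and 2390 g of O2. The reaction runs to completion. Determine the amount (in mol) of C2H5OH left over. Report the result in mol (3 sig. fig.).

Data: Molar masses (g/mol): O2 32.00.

9.38 mol

n(C2H5OH) = 34.28 mol
n(O2) = 2390 / 32.00 = 74.69 mol
n/ν for C2H5OH = 34.28/1 = 34.28
n/ν for O2 = 74.69/3 = 24.90
Smallest n/ν is O2 → limiting reagent.
C2H5OH consumed = (1/3) × 74.69 = 24.90 mol
C2H5OH remaining = 34.28 − 24.90 = 9.380 mol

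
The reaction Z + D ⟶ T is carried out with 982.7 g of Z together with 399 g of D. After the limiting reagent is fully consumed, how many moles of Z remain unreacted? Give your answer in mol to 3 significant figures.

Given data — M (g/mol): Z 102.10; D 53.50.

2.17 mol

n(Z) = 982.7 / 102.10 = 9.625 mol
n(D) = 399.0 / 53.50 = 7.458 mol
n/ν for Z = 9.625/1 = 9.625
n/ν for D = 7.458/1 = 7.458
Smallest n/ν is D → limiting reagent.
Z consumed = (1/1) × 7.458 = 7.458 mol
Z remaining = 9.625 − 7.458 = 2.167 mol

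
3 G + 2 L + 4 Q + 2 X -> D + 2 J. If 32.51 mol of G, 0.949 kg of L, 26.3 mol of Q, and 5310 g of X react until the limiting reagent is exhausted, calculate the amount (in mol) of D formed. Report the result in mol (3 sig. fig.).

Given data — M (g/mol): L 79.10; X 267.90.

6.00 mol

n(G) = 32.51 mol
n(L) = 0.9490×1000 / 79.10 = 12.00 mol
n(Q) = 26.30 mol
n(X) = 5310 / 267.90 = 19.82 mol
n/ν for G = 32.51/3 = 10.84
n/ν for L = 12.00/2 = 6.000
n/ν for Q = 26.30/4 = 6.575
n/ν for X = 19.82/2 = 9.910
Smallest n/ν is L → limiting reagent.
n(D) = (1/2) × 12.00 = 6.000 mol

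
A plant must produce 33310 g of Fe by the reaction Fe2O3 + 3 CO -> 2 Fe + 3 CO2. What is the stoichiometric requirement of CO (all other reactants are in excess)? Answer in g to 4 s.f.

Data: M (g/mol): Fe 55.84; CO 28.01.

n(Fe) = 33310 / 55.84 = 596.5 mol
n(CO) = (3/2) × 596.5 = 894.8 mol
mass = 894.8 × 28.01 = 25060 g

25060 g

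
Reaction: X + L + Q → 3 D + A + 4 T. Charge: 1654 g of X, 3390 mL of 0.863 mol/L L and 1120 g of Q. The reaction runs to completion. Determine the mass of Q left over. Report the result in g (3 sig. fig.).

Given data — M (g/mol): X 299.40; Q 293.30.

n(X) = 1654 / 299.40 = 5.524 mol
n(L) = 0.863 × 3390/1000 = 2.926 mol
n(Q) = 1120 / 293.30 = 3.819 mol
n/ν for X = 5.524/1 = 5.524
n/ν for L = 2.926/1 = 2.926
n/ν for Q = 3.819/1 = 3.819
Smallest n/ν is L → limiting reagent.
Q consumed = (1/1) × 2.926 = 2.926 mol
Q remaining = 3.819 − 2.926 = 0.8930 mol
mass = 0.8930 × 293.30 = 261.9 g

262 g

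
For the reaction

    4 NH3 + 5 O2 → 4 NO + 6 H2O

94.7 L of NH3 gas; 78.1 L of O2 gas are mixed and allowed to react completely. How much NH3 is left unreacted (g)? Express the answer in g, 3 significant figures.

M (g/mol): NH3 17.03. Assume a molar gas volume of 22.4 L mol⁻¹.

24.5 g

n(NH3) = 94.70 / 22.4 = 4.228 mol
n(O2) = 78.10 / 22.4 = 3.487 mol
n/ν for NH3 = 4.228/4 = 1.057
n/ν for O2 = 3.487/5 = 0.6974
Smallest n/ν is O2 → limiting reagent.
NH3 consumed = (4/5) × 3.487 = 2.790 mol
NH3 remaining = 4.228 − 2.790 = 1.438 mol
mass = 1.438 × 17.03 = 24.49 g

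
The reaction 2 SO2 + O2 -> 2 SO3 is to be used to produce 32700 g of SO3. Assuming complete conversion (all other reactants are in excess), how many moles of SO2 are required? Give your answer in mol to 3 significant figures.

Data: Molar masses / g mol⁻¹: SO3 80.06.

n(SO3) = 32700 / 80.06 = 408.4 mol
n(SO2) = (2/2) × 408.4 = 408.4 mol

408 mol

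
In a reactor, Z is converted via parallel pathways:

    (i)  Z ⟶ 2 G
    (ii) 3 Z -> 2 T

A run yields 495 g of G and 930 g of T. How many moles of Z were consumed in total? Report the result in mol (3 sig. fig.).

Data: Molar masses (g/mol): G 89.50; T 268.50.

7.96 mol

n(G) = 495 / 89.50 = 5.531 mol
n(T) = 930 / 268.50 = 3.464 mol
n(Z) via (i) = (1/2)×5.531 = 2.766 mol
n(Z) via (ii) = (3/2)×3.464 = 5.196 mol
total n(Z) = 2.766 + 5.196 = 7.962 mol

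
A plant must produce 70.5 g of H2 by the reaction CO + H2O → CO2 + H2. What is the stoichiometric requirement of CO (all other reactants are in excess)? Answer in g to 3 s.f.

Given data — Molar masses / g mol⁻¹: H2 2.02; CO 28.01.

n(H2) = 70.5 / 2.02 = 34.90 mol
n(CO) = (1/1) × 34.90 = 34.90 mol
mass = 34.90 × 28.01 = 977.5 g

978 g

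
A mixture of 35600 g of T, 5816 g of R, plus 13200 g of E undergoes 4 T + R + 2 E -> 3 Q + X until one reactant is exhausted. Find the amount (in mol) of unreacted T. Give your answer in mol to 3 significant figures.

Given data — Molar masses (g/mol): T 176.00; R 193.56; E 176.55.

82.1 mol

n(T) = 35600 / 176.00 = 202.3 mol
n(R) = 5816 / 193.56 = 30.05 mol
n(E) = 13200 / 176.55 = 74.77 mol
n/ν for T = 202.3/4 = 50.58
n/ν for R = 30.05/1 = 30.05
n/ν for E = 74.77/2 = 37.39
Smallest n/ν is R → limiting reagent.
T consumed = (4/1) × 30.05 = 120.2 mol
T remaining = 202.3 − 120.2 = 82.10 mol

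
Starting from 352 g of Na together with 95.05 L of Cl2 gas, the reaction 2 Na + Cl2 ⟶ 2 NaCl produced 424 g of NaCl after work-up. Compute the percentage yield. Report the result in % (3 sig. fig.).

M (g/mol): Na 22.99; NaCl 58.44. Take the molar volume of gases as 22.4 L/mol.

85.5 %

n(Na) = 352.0 / 22.99 = 15.31 mol
n(Cl2) = 95.05 / 22.4 = 4.243 mol
n/ν → Na: 7.655, Cl2: 4.243; Cl2 is limiting.
theoretical n(NaCl) = (2/1) × 4.243 = 8.486 mol → 495.9 g
% yield = 424 / 495.9 × 100 = 85.50 %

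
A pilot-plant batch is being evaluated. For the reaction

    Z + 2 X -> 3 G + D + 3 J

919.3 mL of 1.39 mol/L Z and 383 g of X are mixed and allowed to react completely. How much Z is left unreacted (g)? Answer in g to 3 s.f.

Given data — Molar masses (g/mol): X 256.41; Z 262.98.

140 g

n(Z) = 1.39 × 919.3/1000 = 1.278 mol
n(X) = 383.0 / 256.41 = 1.494 mol
n/ν → Z: 1.278, X: 0.7470; X is limiting.
Z consumed = (1/2) × 1.494 = 0.7470 mol
Z remaining = 1.278 − 0.7470 = 0.5310 mol
mass = 0.5310 × 262.98 = 139.6 g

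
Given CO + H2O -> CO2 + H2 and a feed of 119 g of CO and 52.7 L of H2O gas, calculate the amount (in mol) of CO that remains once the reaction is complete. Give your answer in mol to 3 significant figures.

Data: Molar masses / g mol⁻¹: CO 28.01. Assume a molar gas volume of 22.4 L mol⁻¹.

n(CO) = 119.0 / 28.01 = 4.248 mol
n(H2O) = 52.70 / 22.4 = 2.353 mol
n/ν → CO: 4.248, H2O: 2.353; H2O is limiting.
CO consumed = (1/1) × 2.353 = 2.353 mol
CO remaining = 4.248 − 2.353 = 1.895 mol

1.90 mol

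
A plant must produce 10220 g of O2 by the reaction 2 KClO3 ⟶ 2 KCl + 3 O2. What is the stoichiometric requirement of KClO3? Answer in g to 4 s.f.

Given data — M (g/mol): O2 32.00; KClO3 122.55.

26090 g

n(O2) = 10220 / 32.00 = 319.4 mol
n(KClO3) = (2/3) × 319.4 = 212.9 mol
mass = 212.9 × 122.55 = 26090 g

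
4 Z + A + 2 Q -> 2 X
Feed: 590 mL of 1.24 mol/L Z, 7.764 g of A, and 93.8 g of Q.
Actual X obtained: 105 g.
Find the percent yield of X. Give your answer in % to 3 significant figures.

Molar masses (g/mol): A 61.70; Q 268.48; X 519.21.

n(Z) = 1.24 × 590.0/1000 = 0.7316 mol
n(A) = 7.764 / 61.70 = 0.1258 mol
n(Q) = 93.80 / 268.48 = 0.3494 mol
n/ν for Z = 0.7316/4 = 0.1829
n/ν for A = 0.1258/1 = 0.1258
n/ν for Q = 0.3494/2 = 0.1747
Smallest n/ν is A → limiting reagent.
theoretical n(X) = (2/1) × 0.1258 = 0.2516 mol → 130.6 g
% yield = 105 / 130.6 × 100 = 80.40 %

80.4 %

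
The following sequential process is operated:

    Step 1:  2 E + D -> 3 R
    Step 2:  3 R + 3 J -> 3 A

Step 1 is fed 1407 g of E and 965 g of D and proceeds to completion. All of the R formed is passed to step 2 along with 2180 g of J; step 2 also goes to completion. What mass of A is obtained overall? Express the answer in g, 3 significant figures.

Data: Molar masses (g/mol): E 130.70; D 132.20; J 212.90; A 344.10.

3520 g

Step 1:
n(E) = 1407 / 130.70 = 10.77 mol
n(D) = 965.0 / 132.20 = 7.300 mol
n/ν for E = 10.77/2 = 5.385
n/ν for D = 7.300/1 = 7.300
Smallest n/ν is E → limiting reagent.
n(R) produced = (3/2) × 10.77 = 16.16 mol
Step 2:
n(R) available = 16.16 mol
n(J) = 2180 / 212.90 = 10.24 mol
n/ν for R = 16.16/3 = 5.387
n/ν for J = 10.24/3 = 3.413
Smallest n/ν is J → limiting reagent.
n(A) = (3/3) × 10.24 = 10.24 mol
mass = 10.24 × 344.10 = 3524 g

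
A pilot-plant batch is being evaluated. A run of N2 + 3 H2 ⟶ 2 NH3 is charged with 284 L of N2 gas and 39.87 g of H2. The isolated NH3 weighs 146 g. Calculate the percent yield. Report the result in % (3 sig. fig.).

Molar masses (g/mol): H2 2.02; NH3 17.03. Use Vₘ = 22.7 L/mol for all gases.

65.2 %

n(N2) = 284.0 / 22.7 = 12.51 mol
n(H2) = 39.87 / 2.02 = 19.74 mol
n/ν for N2 = 12.51/1 = 12.51
n/ν for H2 = 19.74/3 = 6.580
Smallest n/ν is H2 → limiting reagent.
theoretical n(NH3) = (2/3) × 19.74 = 13.16 mol → 224.1 g
% yield = 146 / 224.1 × 100 = 65.15 %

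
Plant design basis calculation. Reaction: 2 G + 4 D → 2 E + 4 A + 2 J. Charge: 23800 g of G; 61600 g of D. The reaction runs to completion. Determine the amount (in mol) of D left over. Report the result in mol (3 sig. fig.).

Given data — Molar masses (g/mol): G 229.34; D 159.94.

n(G) = 23800 / 229.34 = 103.8 mol
n(D) = 61600 / 159.94 = 385.1 mol
n/ν for G = 103.8/2 = 51.90
n/ν for D = 385.1/4 = 96.28
Smallest n/ν is G → limiting reagent.
D consumed = (4/2) × 103.8 = 207.6 mol
D remaining = 385.1 − 207.6 = 177.5 mol

178 mol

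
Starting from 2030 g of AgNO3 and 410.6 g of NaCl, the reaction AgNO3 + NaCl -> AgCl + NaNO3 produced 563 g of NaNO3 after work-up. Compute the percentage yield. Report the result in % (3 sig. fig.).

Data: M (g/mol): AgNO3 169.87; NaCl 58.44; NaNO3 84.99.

94.3 %

n(AgNO3) = 2030 / 169.87 = 11.95 mol
n(NaCl) = 410.6 / 58.44 = 7.026 mol
n/ν → AgNO3: 11.95, NaCl: 7.026; NaCl is limiting.
theoretical n(NaNO3) = (1/1) × 7.026 = 7.026 mol → 597.1 g
% yield = 563 / 597.1 × 100 = 94.29 %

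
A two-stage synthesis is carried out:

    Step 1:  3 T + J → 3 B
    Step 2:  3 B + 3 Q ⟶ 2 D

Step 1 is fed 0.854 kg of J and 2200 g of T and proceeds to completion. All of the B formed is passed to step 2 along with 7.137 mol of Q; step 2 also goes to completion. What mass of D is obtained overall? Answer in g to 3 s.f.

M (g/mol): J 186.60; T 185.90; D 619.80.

2950 g

Step 1:
n(J) = 0.8540×1000 / 186.60 = 4.577 mol
n(T) = 2200 / 185.90 = 11.83 mol
n/ν for J = 4.577/1 = 4.577
n/ν for T = 11.83/3 = 3.943
Smallest n/ν is T → limiting reagent.
n(B) produced = (3/3) × 11.83 = 11.83 mol
Step 2:
n(B) available = 11.83 mol
n(Q) = 7.137 mol
n/ν for B = 11.83/3 = 3.943
n/ν for Q = 7.137/3 = 2.379
Smallest n/ν is Q → limiting reagent.
n(D) = (2/3) × 7.137 = 4.758 mol
mass = 4.758 × 619.80 = 2949 g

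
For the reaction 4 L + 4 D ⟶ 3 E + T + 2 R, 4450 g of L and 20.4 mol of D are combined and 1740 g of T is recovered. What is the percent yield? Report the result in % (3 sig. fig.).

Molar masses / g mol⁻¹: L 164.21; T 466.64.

n(L) = 4450 / 164.21 = 27.10 mol
n(D) = 20.40 mol
n/ν → L: 6.775, D: 5.100; D is limiting.
theoretical n(T) = (1/4) × 20.40 = 5.100 mol → 2380 g
% yield = 1740 / 2380 × 100 = 73.11 %

73.1 %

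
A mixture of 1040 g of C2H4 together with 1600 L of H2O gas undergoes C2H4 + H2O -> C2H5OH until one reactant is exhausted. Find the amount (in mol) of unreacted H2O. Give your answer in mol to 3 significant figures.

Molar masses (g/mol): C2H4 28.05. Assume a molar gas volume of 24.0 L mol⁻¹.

n(C2H4) = 1040 / 28.05 = 37.08 mol
n(H2O) = 1600 / 24.0 = 66.67 mol
n/ν for C2H4 = 37.08/1 = 37.08
n/ν for H2O = 66.67/1 = 66.67
Smallest n/ν is C2H4 → limiting reagent.
H2O consumed = (1/1) × 37.08 = 37.08 mol
H2O remaining = 66.67 − 37.08 = 29.59 mol

29.6 mol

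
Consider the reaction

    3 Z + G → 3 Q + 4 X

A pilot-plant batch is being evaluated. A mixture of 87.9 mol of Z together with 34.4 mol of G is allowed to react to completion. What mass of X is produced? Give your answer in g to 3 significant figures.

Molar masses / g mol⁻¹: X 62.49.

n(Z) = 87.90 mol
n(G) = 34.40 mol
n/ν for Z = 87.90/3 = 29.30
n/ν for G = 34.40/1 = 34.40
Smallest n/ν is Z → limiting reagent.
n(X) = (4/3) × 87.90 = 117.2 mol
mass = 117.2 × 62.49 = 7324 g

7320 g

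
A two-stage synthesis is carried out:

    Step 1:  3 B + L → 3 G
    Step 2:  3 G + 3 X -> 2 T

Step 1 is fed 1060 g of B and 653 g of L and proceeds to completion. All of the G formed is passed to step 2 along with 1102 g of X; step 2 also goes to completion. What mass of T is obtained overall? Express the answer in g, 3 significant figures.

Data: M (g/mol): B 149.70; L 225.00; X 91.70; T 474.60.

2240 g

Step 1:
n(B) = 1060 / 149.70 = 7.081 mol
n(L) = 653.0 / 225.00 = 2.902 mol
n/ν for B = 7.081/3 = 2.360
n/ν for L = 2.902/1 = 2.902
Smallest n/ν is B → limiting reagent.
n(G) produced = (3/3) × 7.081 = 7.081 mol
Step 2:
n(G) available = 7.081 mol
n(X) = 1102 / 91.70 = 12.02 mol
n/ν for G = 7.081/3 = 2.360
n/ν for X = 12.02/3 = 4.007
Smallest n/ν is G → limiting reagent.
n(T) = (2/3) × 7.081 = 4.721 mol
mass = 4.721 × 474.60 = 2241 g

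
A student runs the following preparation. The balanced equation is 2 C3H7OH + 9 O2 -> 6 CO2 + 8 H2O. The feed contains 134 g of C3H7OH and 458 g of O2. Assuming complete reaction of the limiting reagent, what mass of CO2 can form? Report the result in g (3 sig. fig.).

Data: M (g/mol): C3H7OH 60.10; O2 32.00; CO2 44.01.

n(C3H7OH) = 134.0 / 60.10 = 2.230 mol
n(O2) = 458.0 / 32.00 = 14.31 mol
n/ν for C3H7OH = 2.230/2 = 1.115
n/ν for O2 = 14.31/9 = 1.590
Smallest n/ν is C3H7OH → limiting reagent.
n(CO2) = (6/2) × 2.230 = 6.690 mol
mass = 6.690 × 44.01 = 294.4 g

294 g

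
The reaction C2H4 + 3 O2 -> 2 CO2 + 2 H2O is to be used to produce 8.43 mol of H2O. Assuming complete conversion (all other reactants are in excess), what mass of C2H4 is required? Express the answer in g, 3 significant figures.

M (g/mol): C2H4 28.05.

n(H2O) = 8.430 mol
n(C2H4) = (1/2) × 8.430 = 4.215 mol
mass = 4.215 × 28.05 = 118.2 g

118 g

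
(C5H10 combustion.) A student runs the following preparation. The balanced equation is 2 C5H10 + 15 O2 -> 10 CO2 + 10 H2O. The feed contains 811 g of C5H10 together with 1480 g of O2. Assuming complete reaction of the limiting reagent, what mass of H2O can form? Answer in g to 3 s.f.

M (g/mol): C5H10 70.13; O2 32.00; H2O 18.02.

556 g

n(C5H10) = 811.0 / 70.13 = 11.56 mol
n(O2) = 1480 / 32.00 = 46.25 mol
n/ν for C5H10 = 11.56/2 = 5.780
n/ν for O2 = 46.25/15 = 3.083
Smallest n/ν is O2 → limiting reagent.
n(H2O) = (10/15) × 46.25 = 30.83 mol
mass = 30.83 × 18.02 = 555.6 g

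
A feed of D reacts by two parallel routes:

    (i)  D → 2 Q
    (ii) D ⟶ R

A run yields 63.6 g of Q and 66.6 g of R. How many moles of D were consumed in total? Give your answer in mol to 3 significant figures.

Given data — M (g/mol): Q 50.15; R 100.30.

n(Q) = 63.6 / 50.15 = 1.268 mol
n(R) = 66.6 / 100.30 = 0.6640 mol
n(D) via (i) = (1/2)×1.268 = 0.6340 mol
n(D) via (ii) = (1/1)×0.6640 = 0.6640 mol
total n(D) = 0.6340 + 0.6640 = 1.298 mol

1.30 mol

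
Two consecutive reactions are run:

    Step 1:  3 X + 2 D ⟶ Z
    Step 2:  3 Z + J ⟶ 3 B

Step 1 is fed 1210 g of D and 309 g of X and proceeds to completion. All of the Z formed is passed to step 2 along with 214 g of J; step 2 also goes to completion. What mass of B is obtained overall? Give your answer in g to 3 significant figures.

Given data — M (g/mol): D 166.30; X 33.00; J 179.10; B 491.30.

1530 g

Step 1:
n(D) = 1210 / 166.30 = 7.276 mol
n(X) = 309.0 / 33.00 = 9.364 mol
n/ν for D = 7.276/2 = 3.638
n/ν for X = 9.364/3 = 3.121
Smallest n/ν is X → limiting reagent.
n(Z) produced = (1/3) × 9.364 = 3.121 mol
Step 2:
n(Z) available = 3.121 mol
n(J) = 214.0 / 179.10 = 1.195 mol
n/ν for Z = 3.121/3 = 1.040
n/ν for J = 1.195/1 = 1.195
Smallest n/ν is Z → limiting reagent.
n(B) = (3/3) × 3.121 = 3.121 mol
mass = 3.121 × 491.30 = 1533 g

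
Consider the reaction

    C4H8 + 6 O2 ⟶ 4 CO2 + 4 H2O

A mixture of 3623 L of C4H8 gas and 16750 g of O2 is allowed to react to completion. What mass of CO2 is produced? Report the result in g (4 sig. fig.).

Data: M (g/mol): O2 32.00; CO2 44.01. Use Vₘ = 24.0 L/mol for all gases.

n(C4H8) = 3623 / 24.0 = 151.0 mol
n(O2) = 16750 / 32.00 = 523.4 mol
n/ν → C4H8: 151.0, O2: 87.23; O2 is limiting.
n(CO2) = (4/6) × 523.4 = 348.9 mol
mass = 348.9 × 44.01 = 15360 g

15360 g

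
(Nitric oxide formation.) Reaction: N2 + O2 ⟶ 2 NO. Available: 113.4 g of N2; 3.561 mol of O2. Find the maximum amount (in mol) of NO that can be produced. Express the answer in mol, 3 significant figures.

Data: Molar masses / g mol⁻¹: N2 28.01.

7.12 mol

n(N2) = 113.4 / 28.01 = 4.049 mol
n(O2) = 3.561 mol
n/ν for N2 = 4.049/1 = 4.049
n/ν for O2 = 3.561/1 = 3.561
Smallest n/ν is O2 → limiting reagent.
n(NO) = (2/1) × 3.561 = 7.122 mol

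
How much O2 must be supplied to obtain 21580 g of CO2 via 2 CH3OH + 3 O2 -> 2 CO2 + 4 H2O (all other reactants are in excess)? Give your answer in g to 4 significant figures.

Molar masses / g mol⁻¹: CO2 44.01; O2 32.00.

23540 g

n(CO2) = 21580 / 44.01 = 490.3 mol
n(O2) = (3/2) × 490.3 = 735.5 mol
mass = 735.5 × 32.00 = 23540 g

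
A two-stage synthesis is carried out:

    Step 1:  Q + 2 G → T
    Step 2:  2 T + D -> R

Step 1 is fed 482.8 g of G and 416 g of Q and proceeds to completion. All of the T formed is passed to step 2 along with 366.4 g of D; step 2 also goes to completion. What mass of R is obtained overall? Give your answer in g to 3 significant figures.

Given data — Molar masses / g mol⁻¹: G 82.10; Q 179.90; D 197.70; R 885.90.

1020 g

Step 1:
n(G) = 482.8 / 82.10 = 5.881 mol
n(Q) = 416.0 / 179.90 = 2.312 mol
n/ν → G: 2.941, Q: 2.312; Q is limiting.
n(T) produced = (1/1) × 2.312 = 2.312 mol
Step 2:
n(T) available = 2.312 mol
n(D) = 366.4 / 197.70 = 1.853 mol
n/ν → T: 1.156, D: 1.853; T is limiting.
n(R) = (1/2) × 2.312 = 1.156 mol
mass = 1.156 × 885.90 = 1024 g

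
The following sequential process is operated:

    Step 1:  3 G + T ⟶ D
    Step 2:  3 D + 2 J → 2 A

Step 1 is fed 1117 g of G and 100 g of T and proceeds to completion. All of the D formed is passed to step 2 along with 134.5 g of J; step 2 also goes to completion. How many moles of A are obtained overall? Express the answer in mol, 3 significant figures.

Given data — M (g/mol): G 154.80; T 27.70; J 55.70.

1.60 mol

Step 1:
n(G) = 1117 / 154.80 = 7.216 mol
n(T) = 100.0 / 27.70 = 3.610 mol
n/ν for G = 7.216/3 = 2.405
n/ν for T = 3.610/1 = 3.610
Smallest n/ν is G → limiting reagent.
n(D) produced = (1/3) × 7.216 = 2.405 mol
Step 2:
n(D) available = 2.405 mol
n(J) = 134.5 / 55.70 = 2.415 mol
n/ν for D = 2.405/3 = 0.8017
n/ν for J = 2.415/2 = 1.208
Smallest n/ν is D → limiting reagent.
n(A) = (2/3) × 2.405 = 1.603 mol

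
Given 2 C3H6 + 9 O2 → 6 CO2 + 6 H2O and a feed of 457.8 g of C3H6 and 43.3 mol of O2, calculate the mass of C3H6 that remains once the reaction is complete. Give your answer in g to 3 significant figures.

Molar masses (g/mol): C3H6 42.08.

n(C3H6) = 457.8 / 42.08 = 10.88 mol
n(O2) = 43.30 mol
n/ν for C3H6 = 10.88/2 = 5.440
n/ν for O2 = 43.30/9 = 4.811
Smallest n/ν is O2 → limiting reagent.
C3H6 consumed = (2/9) × 43.30 = 9.622 mol
C3H6 remaining = 10.88 − 9.622 = 1.258 mol
mass = 1.258 × 42.08 = 52.94 g

52.9 g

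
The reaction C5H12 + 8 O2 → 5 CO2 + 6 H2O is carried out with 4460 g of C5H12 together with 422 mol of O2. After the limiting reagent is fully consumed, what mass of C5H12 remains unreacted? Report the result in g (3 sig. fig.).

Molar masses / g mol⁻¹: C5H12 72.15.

n(C5H12) = 4460 / 72.15 = 61.82 mol
n(O2) = 422.0 mol
n/ν for C5H12 = 61.82/1 = 61.82
n/ν for O2 = 422.0/8 = 52.75
Smallest n/ν is O2 → limiting reagent.
C5H12 consumed = (1/8) × 422.0 = 52.75 mol
C5H12 remaining = 61.82 − 52.75 = 9.070 mol
mass = 9.070 × 72.15 = 654.4 g

654 g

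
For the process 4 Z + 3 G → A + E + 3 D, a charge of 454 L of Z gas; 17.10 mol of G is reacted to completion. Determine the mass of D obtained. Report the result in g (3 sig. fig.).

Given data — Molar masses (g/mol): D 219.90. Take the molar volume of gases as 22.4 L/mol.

3340 g

n(Z) = 454.0 / 22.4 = 20.27 mol
n(G) = 17.10 mol
n/ν for Z = 20.27/4 = 5.068
n/ν for G = 17.10/3 = 5.700
Smallest n/ν is Z → limiting reagent.
n(D) = (3/4) × 20.27 = 15.20 mol
mass = 15.20 × 219.90 = 3342 g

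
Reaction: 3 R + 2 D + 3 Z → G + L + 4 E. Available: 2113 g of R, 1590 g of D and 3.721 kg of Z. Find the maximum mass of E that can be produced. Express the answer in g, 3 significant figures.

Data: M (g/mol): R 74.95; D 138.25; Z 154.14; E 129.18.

n(R) = 2113 / 74.95 = 28.19 mol
n(D) = 1590 / 138.25 = 11.50 mol
n(Z) = 3.721×1000 / 154.14 = 24.14 mol
n/ν for R = 28.19/3 = 9.397
n/ν for D = 11.50/2 = 5.750
n/ν for Z = 24.14/3 = 8.047
Smallest n/ν is D → limiting reagent.
n(E) = (4/2) × 11.50 = 23.00 mol
mass = 23.00 × 129.18 = 2971 g

2970 g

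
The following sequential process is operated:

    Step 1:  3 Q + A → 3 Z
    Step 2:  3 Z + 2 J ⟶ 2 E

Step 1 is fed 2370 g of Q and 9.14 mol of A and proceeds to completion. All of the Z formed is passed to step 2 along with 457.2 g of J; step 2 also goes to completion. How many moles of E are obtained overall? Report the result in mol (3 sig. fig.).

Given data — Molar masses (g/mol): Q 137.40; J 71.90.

6.36 mol

Step 1:
n(Q) = 2370 / 137.40 = 17.25 mol
n(A) = 9.140 mol
n/ν for Q = 17.25/3 = 5.750
n/ν for A = 9.140/1 = 9.140
Smallest n/ν is Q → limiting reagent.
n(Z) produced = (3/3) × 17.25 = 17.25 mol
Step 2:
n(Z) available = 17.25 mol
n(J) = 457.2 / 71.90 = 6.359 mol
n/ν for Z = 17.25/3 = 5.750
n/ν for J = 6.359/2 = 3.180
Smallest n/ν is J → limiting reagent.
n(E) = (2/2) × 6.359 = 6.359 mol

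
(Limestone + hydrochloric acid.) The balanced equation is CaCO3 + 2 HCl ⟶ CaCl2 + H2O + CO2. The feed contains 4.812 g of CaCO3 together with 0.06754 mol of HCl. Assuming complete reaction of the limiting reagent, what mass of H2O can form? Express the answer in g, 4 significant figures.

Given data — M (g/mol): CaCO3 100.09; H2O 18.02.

0.6085 g

n(CaCO3) = 4.812 / 100.09 = 0.04808 mol
n(HCl) = 0.06754 mol
n/ν for CaCO3 = 0.04808/1 = 0.04808
n/ν for HCl = 0.06754/2 = 0.03377
Smallest n/ν is HCl → limiting reagent.
n(H2O) = (1/2) × 0.06754 = 0.03377 mol
mass = 0.03377 × 18.02 = 0.6085 g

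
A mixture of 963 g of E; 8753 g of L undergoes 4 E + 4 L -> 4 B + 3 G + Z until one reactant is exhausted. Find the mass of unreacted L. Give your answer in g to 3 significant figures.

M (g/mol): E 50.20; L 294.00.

3110 g

n(E) = 963.0 / 50.20 = 19.18 mol
n(L) = 8753 / 294.00 = 29.77 mol
n/ν for E = 19.18/4 = 4.795
n/ν for L = 29.77/4 = 7.443
Smallest n/ν is E → limiting reagent.
L consumed = (4/4) × 19.18 = 19.18 mol
L remaining = 29.77 − 19.18 = 10.59 mol
mass = 10.59 × 294.00 = 3113 g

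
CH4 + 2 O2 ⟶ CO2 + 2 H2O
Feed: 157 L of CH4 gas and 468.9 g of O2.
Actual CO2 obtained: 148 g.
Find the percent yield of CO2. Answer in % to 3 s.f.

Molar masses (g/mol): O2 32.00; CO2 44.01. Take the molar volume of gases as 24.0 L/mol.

n(CH4) = 157.0 / 24.0 = 6.542 mol
n(O2) = 468.9 / 32.00 = 14.65 mol
n/ν → CH4: 6.542, O2: 7.325; CH4 is limiting.
theoretical n(CO2) = (1/1) × 6.542 = 6.542 mol → 287.9 g
% yield = 148 / 287.9 × 100 = 51.41 %

51.4 %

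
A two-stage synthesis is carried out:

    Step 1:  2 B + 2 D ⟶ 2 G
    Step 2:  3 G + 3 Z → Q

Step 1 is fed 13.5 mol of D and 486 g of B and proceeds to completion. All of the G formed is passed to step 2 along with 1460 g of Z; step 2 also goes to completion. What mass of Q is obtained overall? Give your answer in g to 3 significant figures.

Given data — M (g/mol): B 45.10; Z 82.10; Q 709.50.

Step 1:
n(D) = 13.50 mol
n(B) = 486.0 / 45.10 = 10.78 mol
n/ν for D = 13.50/2 = 6.750
n/ν for B = 10.78/2 = 5.390
Smallest n/ν is B → limiting reagent.
n(G) produced = (2/2) × 10.78 = 10.78 mol
Step 2:
n(G) available = 10.78 mol
n(Z) = 1460 / 82.10 = 17.78 mol
n/ν for G = 10.78/3 = 3.593
n/ν for Z = 17.78/3 = 5.927
Smallest n/ν is G → limiting reagent.
n(Q) = (1/3) × 10.78 = 3.593 mol
mass = 3.593 × 709.50 = 2549 g

2550 g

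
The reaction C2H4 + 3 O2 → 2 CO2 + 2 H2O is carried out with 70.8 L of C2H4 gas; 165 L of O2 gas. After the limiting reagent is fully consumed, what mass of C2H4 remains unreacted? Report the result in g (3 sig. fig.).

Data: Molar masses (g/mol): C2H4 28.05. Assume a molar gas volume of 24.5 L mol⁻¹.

18.1 g

n(C2H4) = 70.80 / 24.5 = 2.890 mol
n(O2) = 165.0 / 24.5 = 6.735 mol
n/ν → C2H4: 2.890, O2: 2.245; O2 is limiting.
C2H4 consumed = (1/3) × 6.735 = 2.245 mol
C2H4 remaining = 2.890 − 2.245 = 0.6450 mol
mass = 0.6450 × 28.05 = 18.09 g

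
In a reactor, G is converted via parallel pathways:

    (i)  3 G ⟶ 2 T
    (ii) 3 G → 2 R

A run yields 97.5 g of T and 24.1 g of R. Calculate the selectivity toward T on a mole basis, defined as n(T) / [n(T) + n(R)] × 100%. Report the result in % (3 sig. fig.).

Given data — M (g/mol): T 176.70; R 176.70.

80.2 %

n(T) = 97.5 / 176.70 = 0.5518 mol
n(R) = 24.1 / 176.70 = 0.1364 mol
selectivity = 0.5518/(0.5518+0.1364) × 100 = 80.18 %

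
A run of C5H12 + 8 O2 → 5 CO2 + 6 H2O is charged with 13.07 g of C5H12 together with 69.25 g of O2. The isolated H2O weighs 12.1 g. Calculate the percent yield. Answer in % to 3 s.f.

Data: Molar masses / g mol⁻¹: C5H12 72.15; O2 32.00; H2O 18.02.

n(C5H12) = 13.07 / 72.15 = 0.1812 mol
n(O2) = 69.25 / 32.00 = 2.164 mol
n/ν → C5H12: 0.1812, O2: 0.2705; C5H12 is limiting.
theoretical n(H2O) = (6/1) × 0.1812 = 1.087 mol → 19.59 g
% yield = 12.1 / 19.59 × 100 = 61.77 %

61.8 %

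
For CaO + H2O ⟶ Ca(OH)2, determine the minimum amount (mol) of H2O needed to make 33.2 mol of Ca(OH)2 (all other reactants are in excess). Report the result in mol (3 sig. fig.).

33.2 mol

n(Ca(OH)2) = 33.20 mol
n(H2O) = (1/1) × 33.20 = 33.20 mol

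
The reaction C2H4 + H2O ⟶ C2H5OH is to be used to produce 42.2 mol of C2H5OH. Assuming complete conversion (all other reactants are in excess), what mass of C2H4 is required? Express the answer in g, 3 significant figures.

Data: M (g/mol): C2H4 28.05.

n(C2H5OH) = 42.20 mol
n(C2H4) = (1/1) × 42.20 = 42.20 mol
mass = 42.20 × 28.05 = 1184 g

1180 g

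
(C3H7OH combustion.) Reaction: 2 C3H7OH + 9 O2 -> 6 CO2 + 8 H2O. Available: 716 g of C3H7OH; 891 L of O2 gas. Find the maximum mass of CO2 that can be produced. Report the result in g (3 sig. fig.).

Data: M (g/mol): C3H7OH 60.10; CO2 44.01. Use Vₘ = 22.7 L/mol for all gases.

n(C3H7OH) = 716.0 / 60.10 = 11.91 mol
n(O2) = 891.0 / 22.7 = 39.25 mol
n/ν → C3H7OH: 5.955, O2: 4.361; O2 is limiting.
n(CO2) = (6/9) × 39.25 = 26.17 mol
mass = 26.17 × 44.01 = 1152 g

1150 g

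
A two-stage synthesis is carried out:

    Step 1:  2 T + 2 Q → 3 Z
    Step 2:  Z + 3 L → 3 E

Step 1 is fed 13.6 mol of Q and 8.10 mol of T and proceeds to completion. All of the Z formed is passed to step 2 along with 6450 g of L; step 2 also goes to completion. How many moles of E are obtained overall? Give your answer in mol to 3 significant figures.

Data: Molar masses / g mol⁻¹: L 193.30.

Step 1:
n(Q) = 13.60 mol
n(T) = 8.100 mol
n/ν → Q: 6.800, T: 4.050; T is limiting.
n(Z) produced = (3/2) × 8.100 = 12.15 mol
Step 2:
n(Z) available = 12.15 mol
n(L) = 6450 / 193.30 = 33.37 mol
n/ν → Z: 12.15, L: 11.12; L is limiting.
n(E) = (3/3) × 33.37 = 33.37 mol

33.4 mol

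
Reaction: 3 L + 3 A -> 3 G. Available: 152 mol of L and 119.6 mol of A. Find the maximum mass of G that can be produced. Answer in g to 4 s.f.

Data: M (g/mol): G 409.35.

48960 g

n(L) = 152.0 mol
n(A) = 119.6 mol
n/ν for L = 152.0/3 = 50.67
n/ν for A = 119.6/3 = 39.87
Smallest n/ν is A → limiting reagent.
n(G) = (3/3) × 119.6 = 119.6 mol
mass = 119.6 × 409.35 = 48960 g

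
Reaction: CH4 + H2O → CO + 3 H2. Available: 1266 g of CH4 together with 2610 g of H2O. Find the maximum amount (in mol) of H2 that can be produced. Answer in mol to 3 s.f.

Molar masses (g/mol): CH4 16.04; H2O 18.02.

n(CH4) = 1266 / 16.04 = 78.93 mol
n(H2O) = 2610 / 18.02 = 144.8 mol
n/ν → CH4: 78.93, H2O: 144.8; CH4 is limiting.
n(H2) = (3/1) × 78.93 = 236.8 mol

237 mol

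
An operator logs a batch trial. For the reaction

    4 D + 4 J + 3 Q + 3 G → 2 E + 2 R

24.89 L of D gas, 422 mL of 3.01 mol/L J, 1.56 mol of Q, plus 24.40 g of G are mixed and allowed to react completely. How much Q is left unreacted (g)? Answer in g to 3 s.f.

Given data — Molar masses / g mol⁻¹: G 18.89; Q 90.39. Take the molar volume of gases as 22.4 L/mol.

65.7 g

n(D) = 24.89 / 22.4 = 1.111 mol
n(J) = 3.01 × 422.0/1000 = 1.270 mol
n(Q) = 1.560 mol
n(G) = 24.40 / 18.89 = 1.292 mol
n/ν for D = 1.111/4 = 0.2778
n/ν for J = 1.270/4 = 0.3175
n/ν for Q = 1.560/3 = 0.5200
n/ν for G = 1.292/3 = 0.4307
Smallest n/ν is D → limiting reagent.
Q consumed = (3/4) × 1.111 = 0.8333 mol
Q remaining = 1.560 − 0.8333 = 0.7267 mol
mass = 0.7267 × 90.39 = 65.69 g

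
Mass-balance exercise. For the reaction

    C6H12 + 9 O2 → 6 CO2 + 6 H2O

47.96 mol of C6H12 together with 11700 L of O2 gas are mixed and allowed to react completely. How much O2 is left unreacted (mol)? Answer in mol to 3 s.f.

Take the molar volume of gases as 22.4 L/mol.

n(C6H12) = 47.96 mol
n(O2) = 11700 / 22.4 = 522.3 mol
n/ν for C6H12 = 47.96/1 = 47.96
n/ν for O2 = 522.3/9 = 58.03
Smallest n/ν is C6H12 → limiting reagent.
O2 consumed = (9/1) × 47.96 = 431.6 mol
O2 remaining = 522.3 − 431.6 = 90.70 mol

90.7 mol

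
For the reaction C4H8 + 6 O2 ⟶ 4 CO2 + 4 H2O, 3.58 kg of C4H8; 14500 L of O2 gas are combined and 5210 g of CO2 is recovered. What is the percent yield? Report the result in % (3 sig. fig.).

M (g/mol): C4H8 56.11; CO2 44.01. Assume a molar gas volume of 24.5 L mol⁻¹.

n(C4H8) = 3.580×1000 / 56.11 = 63.80 mol
n(O2) = 14500 / 24.5 = 591.8 mol
n/ν for C4H8 = 63.80/1 = 63.80
n/ν for O2 = 591.8/6 = 98.63
Smallest n/ν is C4H8 → limiting reagent.
theoretical n(CO2) = (4/1) × 63.80 = 255.2 mol → 11230 g
% yield = 5210 / 11230 × 100 = 46.39 %

46.4 %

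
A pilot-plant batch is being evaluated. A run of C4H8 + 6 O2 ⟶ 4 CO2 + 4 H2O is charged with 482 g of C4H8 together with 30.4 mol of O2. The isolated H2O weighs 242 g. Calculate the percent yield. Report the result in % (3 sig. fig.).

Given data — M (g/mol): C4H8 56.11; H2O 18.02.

n(C4H8) = 482.0 / 56.11 = 8.590 mol
n(O2) = 30.40 mol
n/ν → C4H8: 8.590, O2: 5.067; O2 is limiting.
theoretical n(H2O) = (4/6) × 30.40 = 20.27 mol → 365.3 g
% yield = 242 / 365.3 × 100 = 66.25 %

66.3 %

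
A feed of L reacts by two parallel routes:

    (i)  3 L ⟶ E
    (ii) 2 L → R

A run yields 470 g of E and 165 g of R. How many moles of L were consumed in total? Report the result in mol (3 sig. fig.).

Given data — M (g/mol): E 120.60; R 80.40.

n(E) = 470 / 120.60 = 3.897 mol
n(R) = 165 / 80.40 = 2.052 mol
n(L) via (i) = (3/1)×3.897 = 11.69 mol
n(L) via (ii) = (2/1)×2.052 = 4.104 mol
total n(L) = 11.69 + 4.104 = 15.79 mol

15.8 mol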